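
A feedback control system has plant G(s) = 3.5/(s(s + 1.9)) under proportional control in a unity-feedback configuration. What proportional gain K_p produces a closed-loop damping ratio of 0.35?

Closed-loop characteristic equation: s² + 1.9s + K_p·3.5 = 0.
So ω_n = √(3.5K_p) and 2ζω_n = 1.9, giving ζ = 1.9/(2√(3.5K_p)).
Setting ζ = 0.35: √(3.5K_p) = 1.9/(2·0.35) = 2.714, so K_p = 7.367/3.5 = 2.1.

K_p = 2.1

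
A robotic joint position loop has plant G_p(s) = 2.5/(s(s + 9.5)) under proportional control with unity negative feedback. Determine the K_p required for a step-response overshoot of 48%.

K_p = 174

From %OS = 100·exp(−πζ/√(1−ζ²)) = 48%, ζ = −ln(0.48)/√(π²+ln²(0.48)) = 0.2275.
Characteristic equation s² + 9.5s + 2.5K_p = 0 gives ζ = 9.5/(2√(2.5K_p)).
Setting ζ = 0.2275: √(2.5K_p) = 9.5/(2·0.2275) = 20.88, so K_p = 435.9/2.5 = 174.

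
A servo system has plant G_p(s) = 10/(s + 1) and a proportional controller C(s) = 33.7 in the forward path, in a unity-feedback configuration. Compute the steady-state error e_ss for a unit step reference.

0.00296

The loop is type 0. Static position error constant K_pos = C(0)·G_p(0) = 33.7·10 = 337.
Steady-state error to a unit step: e_ss = 1/(1+K_pos) = 1/338 = 0.00296.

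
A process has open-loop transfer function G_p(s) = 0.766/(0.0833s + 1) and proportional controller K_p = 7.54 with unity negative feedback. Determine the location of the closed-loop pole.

Closed loop: T(s) = K_p·G_p/(1+K_p·G_p) = 5.776/(0.0833s + 1 + 5.776), with pole at s = −(1 + 5.776)/0.0833 = −81.34.

s = -81.34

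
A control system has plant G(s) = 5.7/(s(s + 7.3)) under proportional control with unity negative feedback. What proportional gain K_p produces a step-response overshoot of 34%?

From %OS = 100·exp(−πζ/√(1−ζ²)) = 34%, ζ = −ln(0.34)/√(π²+ln²(0.34)) = 0.3248.
Characteristic equation s² + 7.3s + 5.7K_p = 0 gives ζ = 7.3/(2√(5.7K_p)).
Setting ζ = 0.3248: √(5.7K_p) = 7.3/(2·0.3248) = 11.24, so K_p = 126.3/5.7 = 22.2.

K_p = 22.2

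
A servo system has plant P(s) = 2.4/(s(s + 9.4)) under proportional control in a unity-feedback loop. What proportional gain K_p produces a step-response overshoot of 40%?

From %OS = 100·exp(−πζ/√(1−ζ²)) = 40%, ζ = −ln(0.4)/√(π²+ln²(0.4)) = 0.28.
Characteristic equation s² + 9.4s + 2.4K_p = 0 gives ζ = 9.4/(2√(2.4K_p)).
Setting ζ = 0.28: √(2.4K_p) = 9.4/(2·0.28) = 16.79, so K_p = 281.8/2.4 = 117.

K_p = 117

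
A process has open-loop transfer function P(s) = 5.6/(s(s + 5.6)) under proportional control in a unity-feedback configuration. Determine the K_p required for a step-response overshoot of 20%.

From %OS = 100·exp(−πζ/√(1−ζ²)) = 20%, ζ = −ln(0.2)/√(π²+ln²(0.2)) = 0.4559.
Characteristic equation s² + 5.6s + 5.6K_p = 0 gives ζ = 5.6/(2√(5.6K_p)).
Setting ζ = 0.4559: √(5.6K_p) = 5.6/(2·0.4559) = 6.141, so K_p = 37.71/5.6 = 6.73.

K_p = 6.73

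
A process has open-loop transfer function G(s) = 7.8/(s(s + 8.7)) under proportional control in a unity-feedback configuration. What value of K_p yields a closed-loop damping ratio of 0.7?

Closed-loop characteristic equation: s² + 8.7s + K_p·7.8 = 0.
So ω_n = √(7.8K_p) and 2ζω_n = 8.7, giving ζ = 8.7/(2√(7.8K_p)).
Setting ζ = 0.7: √(7.8K_p) = 8.7/(2·0.7) = 6.214, so K_p = 38.62/7.8 = 4.95.

K_p = 4.95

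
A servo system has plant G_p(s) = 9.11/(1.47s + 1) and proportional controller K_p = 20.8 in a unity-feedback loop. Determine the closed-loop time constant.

Closed loop: T(s) = K_p·G_p/(1+K_p·G_p) = 189.5/(1.47s + 1 + 189.5), with pole at s = −(1 + 189.5)/1.47 = −129.6.
Closed-loop time constant τ = 1/129.6 = 0.00772 s.

τ = 0.00772 s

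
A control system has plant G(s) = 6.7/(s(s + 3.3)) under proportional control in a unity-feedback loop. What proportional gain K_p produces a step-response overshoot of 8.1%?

From %OS = 100·exp(−πζ/√(1−ζ²)) = 8.1%, ζ = −ln(0.081)/√(π²+ln²(0.081)) = 0.6247.
Characteristic equation s² + 3.3s + 6.7K_p = 0 gives ζ = 3.3/(2√(6.7K_p)).
Setting ζ = 0.6247: √(6.7K_p) = 3.3/(2·0.6247) = 2.641, so K_p = 6.976/6.7 = 1.04.

K_p = 1.04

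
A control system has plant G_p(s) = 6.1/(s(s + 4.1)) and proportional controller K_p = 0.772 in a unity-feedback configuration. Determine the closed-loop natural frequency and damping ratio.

ω_n = 2.17 rad/s, ζ = 0.945

1 + K_p·G_p(s) = 0 gives s² + 4.1s + 4.709 = 0.
Matching s² + 2ζω_n s + ω_n²: ω_n = √4.709 = 2.17 rad/s and 2ζω_n = 4.1, so ζ = 4.1/(2·2.17) = 0.945.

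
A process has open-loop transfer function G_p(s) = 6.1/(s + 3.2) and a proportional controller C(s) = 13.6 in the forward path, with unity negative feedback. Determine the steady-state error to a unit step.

The loop is type 0. Static position error constant K_pos = C(0)·G_p(0) = 13.6·1.906 = 25.92.
Steady-state error to a unit step: e_ss = 1/(1+K_pos) = 1/26.92 = 0.0371.

0.0371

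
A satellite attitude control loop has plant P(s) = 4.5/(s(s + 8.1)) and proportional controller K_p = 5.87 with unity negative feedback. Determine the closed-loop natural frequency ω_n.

ω_n = 5.14 rad/s

The closed-loop denominator is s(s+8.1) + 5.87·4.5 = s² + 8.1s + 26.41.
Matching s² + 2ζω_n s + ω_n²: ω_n = √26.41 = 5.14 rad/s and 2ζω_n = 8.1, so ζ = 8.1/(2·5.14) = 0.788.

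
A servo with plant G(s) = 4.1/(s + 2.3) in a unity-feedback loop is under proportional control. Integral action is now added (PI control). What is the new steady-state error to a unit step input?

0

Adding integral action puts a pole at s = 0 in the forward path, raising the system type to 1; a type-1 loop has zero steady-state error to a step.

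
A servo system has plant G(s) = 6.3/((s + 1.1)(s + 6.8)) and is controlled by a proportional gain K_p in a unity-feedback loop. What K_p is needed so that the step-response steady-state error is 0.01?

K_p = 118

Steady-state error for a unit step on this type-0 loop is 1/(1 + K_p·G(0)).
G(0) = 0.8422. Require 1/(1 + K_p·0.8422) = 0.01, so 1 + 0.8422·K_p = 100.
K_p = (100 − 1)/0.8422 = 118.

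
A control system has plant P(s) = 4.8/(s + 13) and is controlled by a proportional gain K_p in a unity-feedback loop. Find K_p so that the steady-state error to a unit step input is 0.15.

K_p = 15.3

For a type-0 loop with proportional control, e_ss = 1/(1 + K_p·P(0)).
P(0) = 0.3692. Require 1/(1 + K_p·0.3692) = 0.15, so 1 + 0.3692·K_p = 6.667.
K_p = (6.667 − 1)/0.3692 = 15.3.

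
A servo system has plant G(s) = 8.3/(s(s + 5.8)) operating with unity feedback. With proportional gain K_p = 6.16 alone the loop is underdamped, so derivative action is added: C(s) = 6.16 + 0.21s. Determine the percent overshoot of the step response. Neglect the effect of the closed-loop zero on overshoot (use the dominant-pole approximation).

14.2%

Forward path: (6.16 + 0.21s)·8.3/(s(s+5.8)). The closed-loop characteristic equation is s² + (5.8 + 8.3·0.21)s + 8.3·6.16 = 0.
That is s² + 7.543s + 51.13 = 0, so ω_n = 7.15 rad/s and ζ = 7.543/(2·7.15) = 0.5275.
%OS = 100·exp(−πζ/√(1−ζ²)) = 14.2%.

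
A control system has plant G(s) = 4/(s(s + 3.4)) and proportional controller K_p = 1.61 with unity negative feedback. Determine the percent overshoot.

The closed-loop denominator s² + 3.4s + 6.44 gives ω_n = √6.44 = 2.538 and ζ = 3.4/(2ω_n) = 0.6699.
%OS = 100·exp(−πζ/√(1−ζ²)) = 100·exp(−π·0.6699/√0.5512) = 5.87%.

5.87%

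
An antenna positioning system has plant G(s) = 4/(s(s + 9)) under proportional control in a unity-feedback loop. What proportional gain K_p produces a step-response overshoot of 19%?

From %OS = 100·exp(−πζ/√(1−ζ²)) = 19%, ζ = −ln(0.19)/√(π²+ln²(0.19)) = 0.4673.
Characteristic equation s² + 9s + 4K_p = 0 gives ζ = 9/(2√(4K_p)).
Setting ζ = 0.4673: √(4K_p) = 9/(2·0.4673) = 9.629, so K_p = 92.71/4 = 23.2.

K_p = 23.2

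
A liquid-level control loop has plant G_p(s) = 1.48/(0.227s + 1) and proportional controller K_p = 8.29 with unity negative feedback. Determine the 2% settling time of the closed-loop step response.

T_s ≈ 0.0684 s

Closed loop: T(s) = K_p·G_p/(1+K_p·G_p) = 12.27/(0.227s + 1 + 12.27), with pole at s = −(1 + 12.27)/0.227 = −58.45.
τ = 1/58.45 = 0.01711 s, so 2% settling time ≈ 4τ = 0.0684 s.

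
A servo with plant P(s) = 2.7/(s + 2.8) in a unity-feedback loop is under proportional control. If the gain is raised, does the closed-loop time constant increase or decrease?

The closed-loop bandwidth 2.8+K_p·2.7 grows with K_p, so τ shrinks.

decrease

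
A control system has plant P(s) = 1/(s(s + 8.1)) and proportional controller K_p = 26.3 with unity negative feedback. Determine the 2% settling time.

From 1 + K_pP(s) = 0: s² + 8.1s + 26.3 = 0 ⇒ ω_n = 5.128, ζ = 0.7897.
2% settling time T_s ≈ 4/(ζω_n) = 4/4.05 = 0.988 s.

T_s ≈ 0.988 s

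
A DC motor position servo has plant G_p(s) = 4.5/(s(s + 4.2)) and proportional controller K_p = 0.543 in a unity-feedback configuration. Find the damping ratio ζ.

1 + K_p·G_p(s) = 0 gives s² + 4.2s + 2.444 = 0.
So ω_n² = 2.444 ⇒ ω_n = 1.563 rad/s, and ζ = 4.2/(2ω_n) = 1.34.

ζ = 1.34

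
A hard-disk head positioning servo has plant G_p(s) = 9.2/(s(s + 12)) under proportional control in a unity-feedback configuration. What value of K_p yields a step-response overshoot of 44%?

K_p = 61.2

From %OS = 100·exp(−πζ/√(1−ζ²)) = 44%, ζ = −ln(0.44)/√(π²+ln²(0.44)) = 0.2528.
Characteristic equation s² + 12s + 9.2K_p = 0 gives ζ = 12/(2√(9.2K_p)).
Setting ζ = 0.2528: √(9.2K_p) = 12/(2·0.2528) = 23.73, so K_p = 563.2/9.2 = 61.2.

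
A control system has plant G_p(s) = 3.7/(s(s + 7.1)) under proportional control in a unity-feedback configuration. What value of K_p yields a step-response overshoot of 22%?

From %OS = 100·exp(−πζ/√(1−ζ²)) = 22%, ζ = −ln(0.22)/√(π²+ln²(0.22)) = 0.4342.
Characteristic equation s² + 7.1s + 3.7K_p = 0 gives ζ = 7.1/(2√(3.7K_p)).
Setting ζ = 0.4342: √(3.7K_p) = 7.1/(2·0.4342) = 8.177, so K_p = 66.86/3.7 = 18.1.

K_p = 18.1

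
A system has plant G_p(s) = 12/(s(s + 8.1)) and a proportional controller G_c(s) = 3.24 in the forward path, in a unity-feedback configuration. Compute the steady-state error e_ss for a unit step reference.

0

The open loop G_c(s)G_p(s) has a pole at the origin (type 1), so the static position error constant is infinite and e_ss = 1/(1+∞) = 0.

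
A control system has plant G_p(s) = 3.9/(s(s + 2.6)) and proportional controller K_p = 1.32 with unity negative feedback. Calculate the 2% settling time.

T_s ≈ 3.08 s

From 1 + K_pG_p(s) = 0: s² + 2.6s + 5.148 = 0 ⇒ ω_n = 2.269, ζ = 0.573.
2% settling time T_s ≈ 4/(ζω_n) = 4/1.3 = 3.08 s.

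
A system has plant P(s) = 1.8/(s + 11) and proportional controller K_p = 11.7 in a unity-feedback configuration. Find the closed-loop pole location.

s = -32.06

Closed-loop transfer function: T(s) = K_p·P(s)/(1 + K_p·P(s)) = 21.06/(s + 11 + 21.06) = 21.06/(s + 32.06).
The closed-loop pole is at s = −32.06.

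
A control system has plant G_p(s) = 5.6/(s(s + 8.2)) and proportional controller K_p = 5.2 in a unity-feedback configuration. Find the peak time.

Closed-loop characteristic equation: s² + 8.2s + 29.12 = 0, so ω_n = 5.396 rad/s and ζ = 8.2/(2·5.396) = 0.7598.
Damped frequency ω_d = ω_n√(1−ζ²) = 3.509 rad/s, so peak time T_p = π/ω_d = 0.895 s.

T_p = 0.895 s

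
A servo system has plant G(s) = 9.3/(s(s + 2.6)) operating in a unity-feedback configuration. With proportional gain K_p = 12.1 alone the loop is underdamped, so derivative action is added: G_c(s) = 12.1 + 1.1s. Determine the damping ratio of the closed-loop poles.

ζ = 0.605

Forward path: (12.1 + 1.1s)·9.3/(s(s+2.6)). The closed-loop characteristic equation is s² + (2.6 + 9.3·1.1)s + 9.3·12.1 = 0.
That is s² + 12.83s + 112.5 = 0, so ω_n = 10.61 rad/s and ζ = 12.83/(2·10.61) = 0.6047.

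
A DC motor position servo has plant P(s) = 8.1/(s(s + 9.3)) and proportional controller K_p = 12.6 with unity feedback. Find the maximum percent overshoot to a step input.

From 1 + K_pP(s) = 0: s² + 9.3s + 102.1 = 0 ⇒ ω_n = 10.1, ζ = 0.4603.
%OS = 100·exp(−πζ/√(1−ζ²)) = 100·exp(−π·0.4603/√0.7881) = 19.6%.

19.6%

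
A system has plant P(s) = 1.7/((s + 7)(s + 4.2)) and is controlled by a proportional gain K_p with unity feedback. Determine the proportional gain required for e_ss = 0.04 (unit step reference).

Steady-state error for a unit step on this type-0 loop is 1/(1 + K_p·P(0)).
P(0) = 0.05782. Require 1/(1 + K_p·0.05782) = 0.04, so 1 + 0.05782·K_p = 25.
K_p = (25 − 1)/0.05782 = 415.

K_p = 415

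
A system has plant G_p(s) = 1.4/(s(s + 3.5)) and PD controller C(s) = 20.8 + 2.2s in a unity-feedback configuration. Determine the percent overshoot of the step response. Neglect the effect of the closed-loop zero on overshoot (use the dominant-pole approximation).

Forward path: (20.8 + 2.2s)·1.4/(s(s+3.5)). The closed-loop characteristic equation is s² + (3.5 + 1.4·2.2)s + 1.4·20.8 = 0.
That is s² + 6.58s + 29.12 = 0, so ω_n = 5.396 rad/s and ζ = 6.58/(2·5.396) = 0.6097.
%OS = 100·exp(−πζ/√(1−ζ²)) = 8.92%.

8.92%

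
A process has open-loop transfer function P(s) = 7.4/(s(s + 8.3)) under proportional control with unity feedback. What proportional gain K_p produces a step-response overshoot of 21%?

From %OS = 100·exp(−πζ/√(1−ζ²)) = 21%, ζ = −ln(0.21)/√(π²+ln²(0.21)) = 0.4449.
Characteristic equation s² + 8.3s + 7.4K_p = 0 gives ζ = 8.3/(2√(7.4K_p)).
Setting ζ = 0.4449: √(7.4K_p) = 8.3/(2·0.4449) = 9.328, so K_p = 87.01/7.4 = 11.8.

K_p = 11.8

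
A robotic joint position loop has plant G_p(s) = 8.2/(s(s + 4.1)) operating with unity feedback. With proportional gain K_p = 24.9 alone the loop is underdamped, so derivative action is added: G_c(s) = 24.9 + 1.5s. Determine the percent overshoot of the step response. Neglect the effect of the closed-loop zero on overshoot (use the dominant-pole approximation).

11.1%

Forward path: (24.9 + 1.5s)·8.2/(s(s+4.1)). The closed-loop characteristic equation is s² + (4.1 + 8.2·1.5)s + 8.2·24.9 = 0.
That is s² + 16.4s + 204.2 = 0, so ω_n = 14.29 rad/s and ζ = 16.4/(2·14.29) = 0.5739.
%OS = 100·exp(−πζ/√(1−ζ²)) = 11.1%.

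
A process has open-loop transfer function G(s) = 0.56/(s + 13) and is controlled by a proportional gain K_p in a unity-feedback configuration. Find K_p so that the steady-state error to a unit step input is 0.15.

Steady-state error for a unit step on this type-0 loop is 1/(1 + K_p·G(0)).
G(0) = 0.04308. Require 1/(1 + K_p·0.04308) = 0.15, so 1 + 0.04308·K_p = 6.667.
K_p = (6.667 − 1)/0.04308 = 132.

K_p = 132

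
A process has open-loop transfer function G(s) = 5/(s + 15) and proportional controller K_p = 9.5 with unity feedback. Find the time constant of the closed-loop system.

τ = 0.016 s

Closed-loop transfer function: T(s) = K_p·G(s)/(1 + K_p·G(s)) = 47.5/(s + 15 + 47.5) = 47.5/(s + 62.5).
Time constant τ = 1/62.5 = 0.016 s.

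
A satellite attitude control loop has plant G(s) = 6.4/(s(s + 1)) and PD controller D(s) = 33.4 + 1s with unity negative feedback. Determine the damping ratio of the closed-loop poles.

Forward path: (33.4 + 1s)·6.4/(s(s+1)). The closed-loop characteristic equation is s² + (1 + 6.4·1)s + 6.4·33.4 = 0.
That is s² + 7.4s + 213.8 = 0, so ω_n = 14.62 rad/s and ζ = 7.4/(2·14.62) = 0.2531.

ζ = 0.253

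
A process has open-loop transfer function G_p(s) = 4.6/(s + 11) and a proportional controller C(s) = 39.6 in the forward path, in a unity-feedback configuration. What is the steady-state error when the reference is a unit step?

The loop is type 0. Static position error constant K_pos = C(0)·G_p(0) = 39.6·0.4182 = 16.56.
Steady-state error to a unit step: e_ss = 1/(1+K_pos) = 1/17.56 = 0.0569.

0.0569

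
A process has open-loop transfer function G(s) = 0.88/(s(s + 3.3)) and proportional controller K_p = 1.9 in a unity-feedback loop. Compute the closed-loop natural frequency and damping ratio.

1 + K_p·G(s) = 0 gives s² + 3.3s + 1.672 = 0.
So ω_n² = 1.672 ⇒ ω_n = 1.293 rad/s, and ζ = 3.3/(2ω_n) = 1.28.

ω_n = 1.29 rad/s, ζ = 1.28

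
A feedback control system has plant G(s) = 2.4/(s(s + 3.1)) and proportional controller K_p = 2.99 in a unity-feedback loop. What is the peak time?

T_p = 1.44 s

The closed-loop denominator s² + 3.1s + 7.176 gives ω_n = √7.176 = 2.679 and ζ = 3.1/(2ω_n) = 0.5786.
Damped frequency ω_d = ω_n√(1−ζ²) = 2.185 rad/s, so peak time T_p = π/ω_d = 1.44 s.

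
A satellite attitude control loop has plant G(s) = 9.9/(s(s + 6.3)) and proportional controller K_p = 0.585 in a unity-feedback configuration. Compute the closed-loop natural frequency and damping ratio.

With unity feedback the closed-loop characteristic equation is s² + 6.3s + 0.585·9.9 = s² + 6.3s + 5.792 = 0.
So ω_n² = 5.792 ⇒ ω_n = 2.407 rad/s, and ζ = 6.3/(2ω_n) = 1.31.

ω_n = 2.41 rad/s, ζ = 1.31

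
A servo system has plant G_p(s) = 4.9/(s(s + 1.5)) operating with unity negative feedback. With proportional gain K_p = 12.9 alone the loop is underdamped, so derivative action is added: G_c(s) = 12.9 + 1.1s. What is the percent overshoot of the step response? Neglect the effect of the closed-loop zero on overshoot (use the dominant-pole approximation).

22.1%

Forward path: (12.9 + 1.1s)·4.9/(s(s+1.5)). The closed-loop characteristic equation is s² + (1.5 + 4.9·1.1)s + 4.9·12.9 = 0.
That is s² + 6.89s + 63.21 = 0, so ω_n = 7.95 rad/s and ζ = 6.89/(2·7.95) = 0.4333.
%OS = 100·exp(−πζ/√(1−ζ²)) = 22.1%.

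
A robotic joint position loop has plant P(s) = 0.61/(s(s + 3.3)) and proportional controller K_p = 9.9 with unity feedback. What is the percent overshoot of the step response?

5.81%

Closed-loop characteristic equation: s² + 3.3s + 6.039 = 0, so ω_n = 2.457 rad/s and ζ = 3.3/(2·2.457) = 0.6714.
%OS = 100·exp(−πζ/√(1−ζ²)) = 100·exp(−π·0.6714/√0.5492) = 5.81%.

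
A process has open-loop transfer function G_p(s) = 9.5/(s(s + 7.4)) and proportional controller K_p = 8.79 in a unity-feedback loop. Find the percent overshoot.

The closed-loop denominator s² + 7.4s + 83.5 gives ω_n = √83.5 = 9.138 and ζ = 7.4/(2ω_n) = 0.4049.
%OS = 100·exp(−πζ/√(1−ζ²)) = 100·exp(−π·0.4049/√0.8361) = 24.9%.

24.9%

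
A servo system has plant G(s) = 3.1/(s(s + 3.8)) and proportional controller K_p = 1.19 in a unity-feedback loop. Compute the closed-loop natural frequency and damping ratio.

The closed-loop denominator is s(s+3.8) + 1.19·3.1 = s² + 3.8s + 3.689.
So ω_n² = 3.689 ⇒ ω_n = 1.921 rad/s, and ζ = 3.8/(2ω_n) = 0.989.

ω_n = 1.92 rad/s, ζ = 0.989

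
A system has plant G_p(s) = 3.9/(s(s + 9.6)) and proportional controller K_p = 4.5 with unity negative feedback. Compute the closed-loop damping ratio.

The closed-loop denominator is s(s+9.6) + 4.5·3.9 = s² + 9.6s + 17.55.
Matching s² + 2ζω_n s + ω_n²: ω_n = √17.55 = 4.189 rad/s and 2ζω_n = 9.6, so ζ = 9.6/(2·4.189) = 1.15.

ζ = 1.15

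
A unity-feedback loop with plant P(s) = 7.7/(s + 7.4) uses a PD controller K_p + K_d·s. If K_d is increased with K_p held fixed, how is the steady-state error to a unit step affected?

K_d affects only the transient (the s-coefficient); the DC loop gain, and hence e_ss, depends only on K_p.

unchanged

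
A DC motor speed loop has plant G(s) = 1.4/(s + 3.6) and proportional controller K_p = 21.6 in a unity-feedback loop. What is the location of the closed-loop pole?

Closed-loop transfer function: T(s) = K_p·G(s)/(1 + K_p·G(s)) = 30.24/(s + 3.6 + 30.24) = 30.24/(s + 33.84).
The closed-loop pole is at s = −33.84.

s = -33.84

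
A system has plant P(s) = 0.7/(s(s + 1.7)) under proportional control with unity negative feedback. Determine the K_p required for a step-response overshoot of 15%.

From %OS = 100·exp(−πζ/√(1−ζ²)) = 15%, ζ = −ln(0.15)/√(π²+ln²(0.15)) = 0.5169.
Characteristic equation s² + 1.7s + 0.7K_p = 0 gives ζ = 1.7/(2√(0.7K_p)).
Setting ζ = 0.5169: √(0.7K_p) = 1.7/(2·0.5169) = 1.644, so K_p = 2.704/0.7 = 3.86.

K_p = 3.86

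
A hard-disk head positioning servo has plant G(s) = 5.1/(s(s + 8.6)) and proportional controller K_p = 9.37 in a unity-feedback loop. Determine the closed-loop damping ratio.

ζ = 0.622

With unity feedback the closed-loop characteristic equation is s² + 8.6s + 9.37·5.1 = s² + 8.6s + 47.79 = 0.
So ω_n² = 47.79 ⇒ ω_n = 6.913 rad/s, and ζ = 8.6/(2ω_n) = 0.622.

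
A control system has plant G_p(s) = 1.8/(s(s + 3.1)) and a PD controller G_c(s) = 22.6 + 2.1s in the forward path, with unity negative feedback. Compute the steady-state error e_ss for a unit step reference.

The open loop G_c(s)G_p(s) has a pole at the origin (type 1), so the static position error constant is infinite and e_ss = 1/(1+∞) = 0.

0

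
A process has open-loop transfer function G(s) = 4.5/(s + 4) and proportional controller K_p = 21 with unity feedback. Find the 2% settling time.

Closed-loop transfer function: T(s) = K_p·G(s)/(1 + K_p·G(s)) = 94.5/(s + 4 + 94.5) = 94.5/(s + 98.5).
Time constant τ = 1/98.5 = 0.01015 s, so the 2% settling time is about 4τ = 0.0406 s.

T_s ≈ 0.0406 s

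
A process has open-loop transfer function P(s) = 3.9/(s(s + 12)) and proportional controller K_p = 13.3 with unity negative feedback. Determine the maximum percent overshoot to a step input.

0.881%

From 1 + K_pP(s) = 0: s² + 12s + 51.87 = 0 ⇒ ω_n = 7.202, ζ = 0.8331.
%OS = 100·exp(−πζ/√(1−ζ²)) = 100·exp(−π·0.8331/√0.306) = 0.881%.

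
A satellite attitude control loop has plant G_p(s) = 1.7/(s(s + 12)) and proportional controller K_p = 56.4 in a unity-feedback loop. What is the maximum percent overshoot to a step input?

8.75%

The closed-loop denominator s² + 12s + 95.88 gives ω_n = √95.88 = 9.792 and ζ = 12/(2ω_n) = 0.6128.
%OS = 100·exp(−πζ/√(1−ζ²)) = 100·exp(−π·0.6128/√0.6245) = 8.75%.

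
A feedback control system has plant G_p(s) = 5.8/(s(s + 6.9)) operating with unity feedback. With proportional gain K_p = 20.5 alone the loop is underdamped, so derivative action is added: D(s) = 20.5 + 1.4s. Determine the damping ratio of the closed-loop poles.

Forward path: (20.5 + 1.4s)·5.8/(s(s+6.9)). The closed-loop characteristic equation is s² + (6.9 + 5.8·1.4)s + 5.8·20.5 = 0.
That is s² + 15.02s + 118.9 = 0, so ω_n = 10.9 rad/s and ζ = 15.02/(2·10.9) = 0.6887.

ζ = 0.689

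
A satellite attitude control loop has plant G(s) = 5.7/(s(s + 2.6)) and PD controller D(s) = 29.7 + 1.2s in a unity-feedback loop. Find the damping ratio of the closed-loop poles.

ζ = 0.363

Forward path: (29.7 + 1.2s)·5.7/(s(s+2.6)). The closed-loop characteristic equation is s² + (2.6 + 5.7·1.2)s + 5.7·29.7 = 0.
That is s² + 9.44s + 169.3 = 0, so ω_n = 13.01 rad/s and ζ = 9.44/(2·13.01) = 0.3628.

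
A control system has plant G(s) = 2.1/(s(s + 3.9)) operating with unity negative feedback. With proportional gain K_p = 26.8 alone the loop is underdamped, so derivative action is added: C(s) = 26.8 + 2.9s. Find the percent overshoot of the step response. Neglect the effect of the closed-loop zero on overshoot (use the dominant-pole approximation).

Forward path: (26.8 + 2.9s)·2.1/(s(s+3.9)). The closed-loop characteristic equation is s² + (3.9 + 2.1·2.9)s + 2.1·26.8 = 0.
That is s² + 9.99s + 56.28 = 0, so ω_n = 7.502 rad/s and ζ = 9.99/(2·7.502) = 0.6658.
%OS = 100·exp(−πζ/√(1−ζ²)) = 6.06%.

6.06%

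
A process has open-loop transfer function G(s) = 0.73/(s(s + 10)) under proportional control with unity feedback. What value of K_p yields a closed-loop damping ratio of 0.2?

Closed-loop characteristic equation: s² + 10s + K_p·0.73 = 0.
So ω_n = √(0.73K_p) and 2ζω_n = 10, giving ζ = 10/(2√(0.73K_p)).
Setting ζ = 0.2: √(0.73K_p) = 10/(2·0.2) = 25, so K_p = 625/0.73 = 856.

K_p = 856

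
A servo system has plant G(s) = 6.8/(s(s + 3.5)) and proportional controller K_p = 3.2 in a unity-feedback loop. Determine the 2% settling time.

Closed-loop characteristic equation: s² + 3.5s + 21.76 = 0, so ω_n = 4.665 rad/s and ζ = 3.5/(2·4.665) = 0.3752.
2% settling time T_s ≈ 4/(ζω_n) = 4/1.75 = 2.29 s.

T_s ≈ 2.29 s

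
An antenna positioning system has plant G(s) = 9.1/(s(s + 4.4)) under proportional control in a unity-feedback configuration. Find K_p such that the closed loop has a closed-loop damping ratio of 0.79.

K_p = 0.852

Closed-loop characteristic equation: s² + 4.4s + K_p·9.1 = 0.
So ω_n = √(9.1K_p) and 2ζω_n = 4.4, giving ζ = 4.4/(2√(9.1K_p)).
Setting ζ = 0.79: √(9.1K_p) = 4.4/(2·0.79) = 2.785, so K_p = 7.755/9.1 = 0.852.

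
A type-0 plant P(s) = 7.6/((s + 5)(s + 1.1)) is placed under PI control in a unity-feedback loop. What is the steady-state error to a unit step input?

The PI controller's integrator makes the forward path type 1, so e_ss to a step is zero.

0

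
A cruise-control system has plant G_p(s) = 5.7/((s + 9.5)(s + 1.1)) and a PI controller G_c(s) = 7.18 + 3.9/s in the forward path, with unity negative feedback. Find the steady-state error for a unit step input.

0

The open loop G_c(s)G_p(s) has a pole at the origin (type 1), so the static position error constant is infinite and e_ss = 1/(1+∞) = 0.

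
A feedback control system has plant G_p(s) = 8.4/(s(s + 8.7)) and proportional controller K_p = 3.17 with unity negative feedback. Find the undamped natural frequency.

ω_n = 5.16 rad/s

The closed-loop denominator is s(s+8.7) + 3.17·8.4 = s² + 8.7s + 26.63.
Matching s² + 2ζω_n s + ω_n²: ω_n = √26.63 = 5.16 rad/s and 2ζω_n = 8.7, so ζ = 8.7/(2·5.16) = 0.843.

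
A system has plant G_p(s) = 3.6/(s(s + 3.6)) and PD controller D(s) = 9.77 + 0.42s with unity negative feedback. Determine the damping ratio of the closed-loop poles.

Forward path: (9.77 + 0.42s)·3.6/(s(s+3.6)). The closed-loop characteristic equation is s² + (3.6 + 3.6·0.42)s + 3.6·9.77 = 0.
That is s² + 5.112s + 35.17 = 0, so ω_n = 5.931 rad/s and ζ = 5.112/(2·5.931) = 0.431.

ζ = 0.431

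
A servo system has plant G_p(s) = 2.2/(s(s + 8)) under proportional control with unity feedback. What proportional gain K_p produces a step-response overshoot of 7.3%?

K_p = 17.8

From %OS = 100·exp(−πζ/√(1−ζ²)) = 7.3%, ζ = −ln(0.073)/√(π²+ln²(0.073)) = 0.6401.
Characteristic equation s² + 8s + 2.2K_p = 0 gives ζ = 8/(2√(2.2K_p)).
Setting ζ = 0.6401: √(2.2K_p) = 8/(2·0.6401) = 6.249, so K_p = 39.05/2.2 = 17.8.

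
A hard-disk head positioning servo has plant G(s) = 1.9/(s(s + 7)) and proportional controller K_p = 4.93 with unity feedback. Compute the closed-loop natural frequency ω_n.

ω_n = 3.06 rad/s

With unity feedback the closed-loop characteristic equation is s² + 7s + 4.93·1.9 = s² + 7s + 9.367 = 0.
Matching s² + 2ζω_n s + ω_n²: ω_n = √9.367 = 3.061 rad/s and 2ζω_n = 7, so ζ = 7/(2·3.061) = 1.14.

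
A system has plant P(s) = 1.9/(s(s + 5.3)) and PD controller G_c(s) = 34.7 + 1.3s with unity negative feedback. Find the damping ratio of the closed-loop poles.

ζ = 0.478

Forward path: (34.7 + 1.3s)·1.9/(s(s+5.3)). The closed-loop characteristic equation is s² + (5.3 + 1.9·1.3)s + 1.9·34.7 = 0.
That is s² + 7.77s + 65.93 = 0, so ω_n = 8.12 rad/s and ζ = 7.77/(2·8.12) = 0.4785.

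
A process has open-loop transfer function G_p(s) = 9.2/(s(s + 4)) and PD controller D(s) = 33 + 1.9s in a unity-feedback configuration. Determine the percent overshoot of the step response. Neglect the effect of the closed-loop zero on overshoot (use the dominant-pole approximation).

Forward path: (33 + 1.9s)·9.2/(s(s+4)). The closed-loop characteristic equation is s² + (4 + 9.2·1.9)s + 9.2·33 = 0.
That is s² + 21.48s + 303.6 = 0, so ω_n = 17.42 rad/s and ζ = 21.48/(2·17.42) = 0.6164.
%OS = 100·exp(−πζ/√(1−ζ²)) = 8.55%.

8.55%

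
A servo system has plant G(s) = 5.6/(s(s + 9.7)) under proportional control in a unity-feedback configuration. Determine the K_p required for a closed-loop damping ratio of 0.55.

Closed-loop characteristic equation: s² + 9.7s + K_p·5.6 = 0.
So ω_n = √(5.6K_p) and 2ζω_n = 9.7, giving ζ = 9.7/(2√(5.6K_p)).
Setting ζ = 0.55: √(5.6K_p) = 9.7/(2·0.55) = 8.818, so K_p = 77.76/5.6 = 13.9.

K_p = 13.9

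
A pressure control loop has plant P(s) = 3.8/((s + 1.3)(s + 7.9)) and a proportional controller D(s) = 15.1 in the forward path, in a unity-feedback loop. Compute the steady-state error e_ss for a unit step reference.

0.152

The loop is type 0. Static position error constant K_pos = D(0)·P(0) = 15.1·0.37 = 5.587.
Steady-state error to a unit step: e_ss = 1/(1+K_pos) = 1/6.587 = 0.152.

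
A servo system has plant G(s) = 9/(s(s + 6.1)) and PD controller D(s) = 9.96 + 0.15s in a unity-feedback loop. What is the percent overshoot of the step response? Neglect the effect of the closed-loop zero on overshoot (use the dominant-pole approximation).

Forward path: (9.96 + 0.15s)·9/(s(s+6.1)). The closed-loop characteristic equation is s² + (6.1 + 9·0.15)s + 9·9.96 = 0.
That is s² + 7.45s + 89.64 = 0, so ω_n = 9.468 rad/s and ζ = 7.45/(2·9.468) = 0.3934.
%OS = 100·exp(−πζ/√(1−ζ²)) = 26.1%.

26.1%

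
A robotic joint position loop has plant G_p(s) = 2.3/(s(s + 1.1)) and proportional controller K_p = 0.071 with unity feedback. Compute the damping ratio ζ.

1 + K_p·G_p(s) = 0 gives s² + 1.1s + 0.1633 = 0.
So ω_n² = 0.1633 ⇒ ω_n = 0.4041 rad/s, and ζ = 1.1/(2ω_n) = 1.36.

ζ = 1.36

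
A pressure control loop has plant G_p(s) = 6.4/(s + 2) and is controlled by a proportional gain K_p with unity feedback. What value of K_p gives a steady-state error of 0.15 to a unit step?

The loop is type 0, so e_ss(step) = 1/(1 + K_pos) with K_pos = K_p·G_p(0).
G_p(0) = 3.2. Require 1/(1 + K_p·3.2) = 0.15, so 1 + 3.2·K_p = 6.667.
K_p = (6.667 − 1)/3.2 = 1.77.

K_p = 1.77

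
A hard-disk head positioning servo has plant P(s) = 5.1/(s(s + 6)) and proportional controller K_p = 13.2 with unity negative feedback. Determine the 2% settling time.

T_s ≈ 1.33 s

From 1 + K_pP(s) = 0: s² + 6s + 67.32 = 0 ⇒ ω_n = 8.205, ζ = 0.3656.
2% settling time T_s ≈ 4/(ζω_n) = 4/3 = 1.33 s.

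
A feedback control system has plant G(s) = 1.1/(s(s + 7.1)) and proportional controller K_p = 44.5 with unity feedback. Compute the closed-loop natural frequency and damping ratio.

The closed-loop denominator is s(s+7.1) + 44.5·1.1 = s² + 7.1s + 48.95.
Matching s² + 2ζω_n s + ω_n²: ω_n = √48.95 = 6.996 rad/s and 2ζω_n = 7.1, so ζ = 7.1/(2·6.996) = 0.507.

ω_n = 7 rad/s, ζ = 0.507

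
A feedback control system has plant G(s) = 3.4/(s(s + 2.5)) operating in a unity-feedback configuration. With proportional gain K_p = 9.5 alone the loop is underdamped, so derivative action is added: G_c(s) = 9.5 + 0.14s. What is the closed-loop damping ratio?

ζ = 0.262

Forward path: (9.5 + 0.14s)·3.4/(s(s+2.5)). The closed-loop characteristic equation is s² + (2.5 + 3.4·0.14)s + 3.4·9.5 = 0.
That is s² + 2.976s + 32.3 = 0, so ω_n = 5.683 rad/s and ζ = 2.976/(2·5.683) = 0.2618.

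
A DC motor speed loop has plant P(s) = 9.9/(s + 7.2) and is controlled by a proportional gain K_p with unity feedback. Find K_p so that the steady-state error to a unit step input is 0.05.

K_p = 13.8

The loop is type 0, so e_ss(step) = 1/(1 + K_pos) with K_pos = K_p·P(0).
P(0) = 1.375. Require 1/(1 + K_p·1.375) = 0.05, so 1 + 1.375·K_p = 20.
K_p = (20 − 1)/1.375 = 13.8.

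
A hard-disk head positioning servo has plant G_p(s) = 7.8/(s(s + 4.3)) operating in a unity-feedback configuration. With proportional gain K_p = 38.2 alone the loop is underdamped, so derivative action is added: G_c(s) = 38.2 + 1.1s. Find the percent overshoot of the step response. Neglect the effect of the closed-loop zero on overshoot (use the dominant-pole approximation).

Forward path: (38.2 + 1.1s)·7.8/(s(s+4.3)). The closed-loop characteristic equation is s² + (4.3 + 7.8·1.1)s + 7.8·38.2 = 0.
That is s² + 12.88s + 298 = 0, so ω_n = 17.26 rad/s and ζ = 12.88/(2·17.26) = 0.3731.
%OS = 100·exp(−πζ/√(1−ζ²)) = 28.3%.

28.3%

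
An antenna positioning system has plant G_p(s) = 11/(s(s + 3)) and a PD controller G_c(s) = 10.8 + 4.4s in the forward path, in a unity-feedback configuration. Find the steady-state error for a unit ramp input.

The loop has one pole at the origin (type 1). Velocity error constant K_v = lim_{s→0} s·G_c(s)G_p(s) = 10.8·11/3 = 39.6.
Steady-state error to a unit ramp: e_ss = 1/K_v = 0.0253.

0.0253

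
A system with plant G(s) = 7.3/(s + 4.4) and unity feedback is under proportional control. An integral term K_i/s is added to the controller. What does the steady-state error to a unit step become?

Adding integral action puts a pole at s = 0 in the forward path, raising the system type to 1; a type-1 loop has zero steady-state error to a step.

0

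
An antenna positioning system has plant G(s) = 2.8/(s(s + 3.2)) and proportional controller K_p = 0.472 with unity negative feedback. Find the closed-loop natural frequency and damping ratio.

1 + K_p·G(s) = 0 gives s² + 3.2s + 1.322 = 0.
So ω_n² = 1.322 ⇒ ω_n = 1.15 rad/s, and ζ = 3.2/(2ω_n) = 1.39.

ω_n = 1.15 rad/s, ζ = 1.39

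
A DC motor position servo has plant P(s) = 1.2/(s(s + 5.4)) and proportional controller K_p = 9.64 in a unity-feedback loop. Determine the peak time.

T_p = 1.52 s

From 1 + K_pP(s) = 0: s² + 5.4s + 11.57 = 0 ⇒ ω_n = 3.401, ζ = 0.7938.
Damped frequency ω_d = ω_n√(1−ζ²) = 2.068 rad/s, so peak time T_p = π/ω_d = 1.52 s.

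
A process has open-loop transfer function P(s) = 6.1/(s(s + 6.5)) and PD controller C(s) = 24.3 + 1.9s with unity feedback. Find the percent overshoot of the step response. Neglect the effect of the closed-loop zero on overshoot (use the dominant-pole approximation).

Forward path: (24.3 + 1.9s)·6.1/(s(s+6.5)). The closed-loop characteristic equation is s² + (6.5 + 6.1·1.9)s + 6.1·24.3 = 0.
That is s² + 18.09s + 148.2 = 0, so ω_n = 12.17 rad/s and ζ = 18.09/(2·12.17) = 0.7429.
%OS = 100·exp(−πζ/√(1−ζ²)) = 3.06%.

3.06%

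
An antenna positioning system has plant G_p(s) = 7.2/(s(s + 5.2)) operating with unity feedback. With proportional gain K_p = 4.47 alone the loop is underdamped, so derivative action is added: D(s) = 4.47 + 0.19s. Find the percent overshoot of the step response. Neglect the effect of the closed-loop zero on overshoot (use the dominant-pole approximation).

Forward path: (4.47 + 0.19s)·7.2/(s(s+5.2)). The closed-loop characteristic equation is s² + (5.2 + 7.2·0.19)s + 7.2·4.47 = 0.
That is s² + 6.568s + 32.18 = 0, so ω_n = 5.673 rad/s and ζ = 6.568/(2·5.673) = 0.5789.
%OS = 100·exp(−πζ/√(1−ζ²)) = 10.8%.

10.8%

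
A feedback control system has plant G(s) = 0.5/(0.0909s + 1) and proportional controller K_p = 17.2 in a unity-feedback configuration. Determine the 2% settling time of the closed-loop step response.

T_s ≈ 0.0379 s

Closed loop: T(s) = K_p·G/(1+K_p·G) = 8.6/(0.0909s + 1 + 8.6), with pole at s = −(1 + 8.6)/0.0909 = −105.6.
τ = 1/105.6 = 0.009469 s, so 2% settling time ≈ 4τ = 0.0379 s.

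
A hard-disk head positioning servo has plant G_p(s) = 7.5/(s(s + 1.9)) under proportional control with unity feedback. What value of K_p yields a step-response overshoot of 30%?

From %OS = 100·exp(−πζ/√(1−ζ²)) = 30%, ζ = −ln(0.3)/√(π²+ln²(0.3)) = 0.3579.
Characteristic equation s² + 1.9s + 7.5K_p = 0 gives ζ = 1.9/(2√(7.5K_p)).
Setting ζ = 0.3579: √(7.5K_p) = 1.9/(2·0.3579) = 2.655, so K_p = 7.047/7.5 = 0.94.

K_p = 0.94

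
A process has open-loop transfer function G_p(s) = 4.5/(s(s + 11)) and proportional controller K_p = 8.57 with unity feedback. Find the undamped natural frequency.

ω_n = 6.21 rad/s

With unity feedback the closed-loop characteristic equation is s² + 11s + 8.57·4.5 = s² + 11s + 38.56 = 0.
Matching s² + 2ζω_n s + ω_n²: ω_n = √38.56 = 6.21 rad/s and 2ζω_n = 11, so ζ = 11/(2·6.21) = 0.886.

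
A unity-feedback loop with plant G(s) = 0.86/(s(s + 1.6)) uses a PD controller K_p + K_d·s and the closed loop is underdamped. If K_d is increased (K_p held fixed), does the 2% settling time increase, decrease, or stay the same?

Characteristic equation s² + (1.6 + 0.86K_d)s + 0.86K_p = 0: raising K_d increases ζω_n = (1.6+0.86K_d)/2 while the loop stays underdamped, so T_s ≈ 4/(ζω_n) decreases.

decrease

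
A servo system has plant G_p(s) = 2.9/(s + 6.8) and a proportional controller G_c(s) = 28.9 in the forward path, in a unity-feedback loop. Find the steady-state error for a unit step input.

0.075

The loop is type 0. Static position error constant K_pos = G_c(0)·G_p(0) = 28.9·0.4265 = 12.32.
Steady-state error to a unit step: e_ss = 1/(1+K_pos) = 1/13.32 = 0.075.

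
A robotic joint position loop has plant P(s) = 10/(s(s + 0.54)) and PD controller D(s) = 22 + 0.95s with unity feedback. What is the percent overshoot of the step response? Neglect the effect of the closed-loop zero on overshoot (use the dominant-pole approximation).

Forward path: (22 + 0.95s)·10/(s(s+0.54)). The closed-loop characteristic equation is s² + (0.54 + 10·0.95)s + 10·22 = 0.
That is s² + 10.04s + 220 = 0, so ω_n = 14.83 rad/s and ζ = 10.04/(2·14.83) = 0.3384.
%OS = 100·exp(−πζ/√(1−ζ²)) = 32.3%.

32.3%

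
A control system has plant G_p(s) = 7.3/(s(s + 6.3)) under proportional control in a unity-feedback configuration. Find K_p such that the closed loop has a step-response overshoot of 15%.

K_p = 5.09

From %OS = 100·exp(−πζ/√(1−ζ²)) = 15%, ζ = −ln(0.15)/√(π²+ln²(0.15)) = 0.5169.
Characteristic equation s² + 6.3s + 7.3K_p = 0 gives ζ = 6.3/(2√(7.3K_p)).
Setting ζ = 0.5169: √(7.3K_p) = 6.3/(2·0.5169) = 6.094, so K_p = 37.13/7.3 = 5.09.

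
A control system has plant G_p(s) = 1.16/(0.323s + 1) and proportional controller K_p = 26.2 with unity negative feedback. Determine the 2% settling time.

Closed loop: T(s) = K_p·G_p/(1+K_p·G_p) = 30.39/(0.323s + 1 + 30.39), with pole at s = −(1 + 30.39)/0.323 = −97.19.
τ = 1/97.19 = 0.01029 s, so 2% settling time ≈ 4τ = 0.0412 s.

T_s ≈ 0.0412 s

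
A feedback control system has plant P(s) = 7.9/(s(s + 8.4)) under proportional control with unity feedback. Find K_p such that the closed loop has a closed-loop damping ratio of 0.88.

Closed-loop characteristic equation: s² + 8.4s + K_p·7.9 = 0.
So ω_n = √(7.9K_p) and 2ζω_n = 8.4, giving ζ = 8.4/(2√(7.9K_p)).
Setting ζ = 0.88: √(7.9K_p) = 8.4/(2·0.88) = 4.773, so K_p = 22.78/7.9 = 2.88.

K_p = 2.88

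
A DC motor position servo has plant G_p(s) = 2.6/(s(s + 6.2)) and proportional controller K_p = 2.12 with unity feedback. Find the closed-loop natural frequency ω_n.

With unity feedback the closed-loop characteristic equation is s² + 6.2s + 2.12·2.6 = s² + 6.2s + 5.512 = 0.
So ω_n² = 5.512 ⇒ ω_n = 2.348 rad/s, and ζ = 6.2/(2ω_n) = 1.32.

ω_n = 2.35 rad/s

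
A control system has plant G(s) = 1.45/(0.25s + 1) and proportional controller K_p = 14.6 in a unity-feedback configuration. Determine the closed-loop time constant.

Closed loop: T(s) = K_p·G/(1+K_p·G) = 21.17/(0.25s + 1 + 21.17), with pole at s = −(1 + 21.17)/0.25 = −88.68.
Closed-loop time constant τ = 1/88.68 = 0.0113 s.

τ = 0.0113 s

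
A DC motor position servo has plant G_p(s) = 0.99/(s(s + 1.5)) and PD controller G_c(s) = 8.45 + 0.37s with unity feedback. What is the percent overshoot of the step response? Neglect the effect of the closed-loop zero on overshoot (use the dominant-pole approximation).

Forward path: (8.45 + 0.37s)·0.99/(s(s+1.5)). The closed-loop characteristic equation is s² + (1.5 + 0.99·0.37)s + 0.99·8.45 = 0.
That is s² + 1.866s + 8.365 = 0, so ω_n = 2.892 rad/s and ζ = 1.866/(2·2.892) = 0.3226.
%OS = 100·exp(−πζ/√(1−ζ²)) = 34.3%.

34.3%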